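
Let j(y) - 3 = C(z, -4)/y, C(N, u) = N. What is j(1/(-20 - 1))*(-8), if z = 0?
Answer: -24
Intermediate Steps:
j(y) = 3 (j(y) = 3 + 0/y = 3 + 0 = 3)
j(1/(-20 - 1))*(-8) = 3*(-8) = -24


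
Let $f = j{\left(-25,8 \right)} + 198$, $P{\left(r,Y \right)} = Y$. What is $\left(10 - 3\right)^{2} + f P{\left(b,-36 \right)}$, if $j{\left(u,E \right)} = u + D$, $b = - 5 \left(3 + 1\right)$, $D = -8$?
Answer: $-5891$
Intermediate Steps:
$b = -20$ ($b = \left(-5\right) 4 = -20$)
$j{\left(u,E \right)} = -8 + u$ ($j{\left(u,E \right)} = u - 8 = -8 + u$)
$f = 165$ ($f = \left(-8 - 25\right) + 198 = -33 + 198 = 165$)
$\left(10 - 3\right)^{2} + f P{\left(b,-36 \right)} = \left(10 - 3\right)^{2} + 165 \left(-36\right) = 7^{2} - 5940 = 49 - 5940 = -5891$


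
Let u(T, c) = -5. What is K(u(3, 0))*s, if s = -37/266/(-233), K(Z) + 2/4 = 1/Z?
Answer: -37/88540 ≈ -0.00041789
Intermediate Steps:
K(Z) = -1/2 + 1/Z
s = 37/61978 (s = -37*1/266*(-1/233) = -37/266*(-1/233) = 37/61978 ≈ 0.00059699)
K(u(3, 0))*s = ((1/2)*(2 - 1*(-5))/(-5))*(37/61978) = ((1/2)*(-1/5)*(2 + 5))*(37/61978) = ((1/2)*(-1/5)*7)*(37/61978) = -7/10*37/61978 = -37/88540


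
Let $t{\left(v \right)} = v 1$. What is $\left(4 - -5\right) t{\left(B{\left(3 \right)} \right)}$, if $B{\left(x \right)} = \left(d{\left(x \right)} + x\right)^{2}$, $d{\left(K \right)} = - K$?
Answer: $0$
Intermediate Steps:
$B{\left(x \right)} = 0$ ($B{\left(x \right)} = \left(- x + x\right)^{2} = 0^{2} = 0$)
$t{\left(v \right)} = v$
$\left(4 - -5\right) t{\left(B{\left(3 \right)} \right)} = \left(4 - -5\right) 0 = \left(4 + 5\right) 0 = 9 \cdot 0 = 0$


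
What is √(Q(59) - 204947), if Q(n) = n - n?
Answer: I*√204947 ≈ 452.71*I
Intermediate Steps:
Q(n) = 0
√(Q(59) - 204947) = √(0 - 204947) = √(-204947) = I*√204947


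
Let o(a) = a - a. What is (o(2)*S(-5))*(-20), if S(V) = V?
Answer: 0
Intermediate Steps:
o(a) = 0
(o(2)*S(-5))*(-20) = (0*(-5))*(-20) = 0*(-20) = 0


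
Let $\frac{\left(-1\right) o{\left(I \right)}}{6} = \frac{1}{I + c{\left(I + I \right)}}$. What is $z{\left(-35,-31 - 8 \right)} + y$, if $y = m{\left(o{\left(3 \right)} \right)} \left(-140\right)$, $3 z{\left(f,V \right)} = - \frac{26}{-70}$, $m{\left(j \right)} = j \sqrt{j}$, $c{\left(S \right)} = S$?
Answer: $\frac{13}{105} + \frac{280 i \sqrt{6}}{9} \approx 0.12381 + 76.206 i$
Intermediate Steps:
$o{\left(I \right)} = - \frac{2}{I}$ ($o{\left(I \right)} = - \frac{6}{I + \left(I + I\right)} = - \frac{6}{I + 2 I} = - \frac{6}{3 I} = - 6 \frac{1}{3 I} = - \frac{2}{I}$)
$m{\left(j \right)} = j^{\frac{3}{2}}$
$z{\left(f,V \right)} = \frac{13}{105}$ ($z{\left(f,V \right)} = \frac{\left(-26\right) \frac{1}{-70}}{3} = \frac{\left(-26\right) \left(- \frac{1}{70}\right)}{3} = \frac{1}{3} \cdot \frac{13}{35} = \frac{13}{105}$)
$y = \frac{280 i \sqrt{6}}{9}$ ($y = \left(- \frac{2}{3}\right)^{\frac{3}{2}} \left(-140\right) = - \frac{2 i \sqrt{6}}{9} \left(-140\right) = \frac{280 i \sqrt{6}}{9} \approx 76.206 i$)
$z{\left(-35,-31 - 8 \right)} + y = \frac{13}{105} + \frac{280 i \sqrt{6}}{9}$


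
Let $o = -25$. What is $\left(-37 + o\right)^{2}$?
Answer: $3844$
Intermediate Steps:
$\left(-37 + o\right)^{2} = \left(-37 - 25\right)^{2} = \left(-62\right)^{2} = 3844$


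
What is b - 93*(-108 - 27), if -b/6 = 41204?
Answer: -234669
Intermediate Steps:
b = -247224 (b = -6*41204 = -247224)
b - 93*(-108 - 27) = -247224 - 93*(-108 - 27) = -247224 - 93*(-135) = -247224 - 1*(-12555) = -247224 + 12555 = -234669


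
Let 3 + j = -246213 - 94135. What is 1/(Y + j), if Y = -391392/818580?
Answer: -68215/23217076081 ≈ -2.9381e-6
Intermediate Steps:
j = -340351 (j = -3 + (-246213 - 94135) = -3 - 340348 = -340351)
Y = -32616/68215 (Y = -391392*1/818580 = -32616/68215 ≈ -0.47814)
1/(Y + j) = 1/(-32616/68215 - 340351) = 1/(-23217076081/68215) = -68215/23217076081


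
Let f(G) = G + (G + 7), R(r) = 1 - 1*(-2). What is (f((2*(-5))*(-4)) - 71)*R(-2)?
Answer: 48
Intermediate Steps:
R(r) = 3 (R(r) = 1 + 2 = 3)
f(G) = 7 + 2*G (f(G) = G + (7 + G) = 7 + 2*G)
(f((2*(-5))*(-4)) - 71)*R(-2) = ((7 + 2*((2*(-5))*(-4))) - 71)*3 = ((7 + 2*(-10*(-4))) - 71)*3 = ((7 + 2*40) - 71)*3 = ((7 + 80) - 71)*3 = (87 - 71)*3 = 16*3 = 48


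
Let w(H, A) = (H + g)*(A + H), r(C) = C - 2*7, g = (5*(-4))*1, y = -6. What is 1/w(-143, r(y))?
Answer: 1/26569 ≈ 3.7638e-5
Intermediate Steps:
g = -20 (g = -20*1 = -20)
r(C) = -14 + C (r(C) = C - 14 = -14 + C)
w(H, A) = (-20 + H)*(A + H) (w(H, A) = (H - 20)*(A + H) = (-20 + H)*(A + H))
1/w(-143, r(y)) = 1/((-143)² - 20*(-14 - 6) - 20*(-143) + (-14 - 6)*(-143)) = 1/(20449 - 20*(-20) + 2860 - 20*(-143)) = 1/(20449 + 400 + 2860 + 2860) = 1/26569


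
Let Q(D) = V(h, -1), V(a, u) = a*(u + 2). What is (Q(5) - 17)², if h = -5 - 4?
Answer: 676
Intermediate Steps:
h = -9
V(a, u) = a*(2 + u)
Q(D) = -9 (Q(D) = -9*(2 - 1) = -9*1 = -9)
(Q(5) - 17)² = (-9 - 17)² = (-26)² = 676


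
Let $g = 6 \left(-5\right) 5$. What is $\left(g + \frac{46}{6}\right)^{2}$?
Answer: $\frac{182329}{9} \approx 20259.0$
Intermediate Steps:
$g = -150$ ($g = \left(-30\right) 5 = -150$)
$\left(g + \frac{46}{6}\right)^{2} = \left(-150 + \frac{46}{6}\right)^{2} = \left(-150 + 46 \cdot \frac{1}{6}\right)^{2} = \left(-150 + \frac{23}{3}\right)^{2} = \left(- \frac{427}{3}\right)^{2} = \frac{182329}{9}$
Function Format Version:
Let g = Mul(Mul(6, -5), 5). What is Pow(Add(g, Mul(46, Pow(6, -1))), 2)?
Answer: Rational(182329, 9) ≈ 20259.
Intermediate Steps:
g = -150 (g = Mul(-30, 5) = -150)
Pow(Add(g, Mul(46, Pow(6, -1))), 2) = Pow(Add(-150, Mul(46, Pow(6, -1))), 2) = Pow(Add(-150, Mul(46, Rational(1, 6))), 2) = Pow(Add(-150, Rational(23, 3)), 2) = Pow(Rational(-427, 3), 2) = Rational(182329, 9)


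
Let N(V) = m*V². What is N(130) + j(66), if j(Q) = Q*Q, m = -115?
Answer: -1939144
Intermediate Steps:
N(V) = -115*V²
j(Q) = Q²
N(130) + j(66) = -115*130² + 66² = -115*16900 + 4356 = -1943500 + 4356 = -1939144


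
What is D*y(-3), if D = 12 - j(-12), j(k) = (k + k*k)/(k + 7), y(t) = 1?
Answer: 192/5 ≈ 38.400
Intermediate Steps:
j(k) = (k + k²)/(7 + k)
D = 192/5 (D = 12 - (-12)*(1 - 12)/(7 - 12) = 12 - (-12)*(-11)/(-5) = 12 - (-12)*(-1)*(-11)/5 = 12 - 1*(-132/5) = 12 + 132/5 = 192/5 ≈ 38.400)
D*y(-3) = (192/5)*1 = 192/5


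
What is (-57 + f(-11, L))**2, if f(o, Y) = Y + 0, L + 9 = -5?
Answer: 5041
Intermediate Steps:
L = -14 (L = -9 - 5 = -14)
f(o, Y) = Y
(-57 + f(-11, L))**2 = (-57 - 14)**2 = (-71)**2 = 5041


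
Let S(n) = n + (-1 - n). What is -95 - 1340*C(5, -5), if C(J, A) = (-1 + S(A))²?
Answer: -5455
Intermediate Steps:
S(n) = -1
C(J, A) = 4 (C(J, A) = (-1 - 1)² = (-2)² = 4)
-95 - 1340*C(5, -5) = -95 - 1340*4 = -95 - 335*16 = -95 - 5360 = -5455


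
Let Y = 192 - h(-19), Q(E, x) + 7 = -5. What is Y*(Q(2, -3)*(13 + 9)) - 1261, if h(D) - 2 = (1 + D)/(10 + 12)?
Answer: -51637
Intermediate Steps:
Q(E, x) = -12 (Q(E, x) = -7 - 5 = -12)
h(D) = 45/22 + D/22 (h(D) = 2 + (1 + D)/(10 + 12) = 2 + (1 + D)/22 = 2 + (1 + D)*(1/22) = 2 + (1/22 + D/22) = 45/22 + D/22)
Y = 2099/11 (Y = 192 - (45/22 + (1/22)*(-19)) = 192 - (45/22 - 19/22) = 192 - 1*13/11 = 192 - 13/11 = 2099/11 ≈ 190.82)
Y*(Q(2, -3)*(13 + 9)) - 1261 = 2099*(-12*(13 + 9))/11 - 1261 = 2099*(-12*22)/11 - 1261 = (2099/11)*(-264) - 1261 = -50376 - 1261 = -51637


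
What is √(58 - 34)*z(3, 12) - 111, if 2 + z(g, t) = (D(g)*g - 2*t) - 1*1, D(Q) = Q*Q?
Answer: -111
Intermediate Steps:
D(Q) = Q²
z(g, t) = -3 + g³ - 2*t (z(g, t) = -2 + ((g²*g - 2*t) - 1*1) = -2 + ((g³ - 2*t) - 1) = -2 + (-1 + g³ - 2*t) = -3 + g³ - 2*t)
√(58 - 34)*z(3, 12) - 111 = √(58 - 34)*(-3 + 3³ - 2*12) - 111 = √24*(-3 + 27 - 24) - 111 = (2*√6)*0 - 111 = 0 - 111 = -111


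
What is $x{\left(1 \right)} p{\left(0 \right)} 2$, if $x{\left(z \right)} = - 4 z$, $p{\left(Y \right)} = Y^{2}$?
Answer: $0$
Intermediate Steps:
$x{\left(1 \right)} p{\left(0 \right)} 2 = \left(-4\right) 1 \cdot 0^{2} \cdot 2 = \left(-4\right) 0 \cdot 2 = 0 \cdot 2 = 0$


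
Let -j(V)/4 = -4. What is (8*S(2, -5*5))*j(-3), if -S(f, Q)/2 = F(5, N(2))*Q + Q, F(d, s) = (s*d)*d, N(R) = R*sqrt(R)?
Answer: 6400 + 320000*sqrt(2) ≈ 4.5895e+5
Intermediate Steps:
j(V) = 16 (j(V) = -4*(-4) = 16)
N(R) = R**(3/2)
F(d, s) = s*d**2 (F(d, s) = (d*s)*d = s*d**2)
S(f, Q) = -2*Q - 100*Q*sqrt(2) (S(f, Q) = -2*((2**(3/2)*5**2)*Q + Q) = -2*(((2*sqrt(2))*25)*Q + Q) = -2*((50*sqrt(2))*Q + Q) = -2*(50*Q*sqrt(2) + Q) = -2*(Q + 50*Q*sqrt(2)) = -2*Q - 100*Q*sqrt(2))
(8*S(2, -5*5))*j(-3) = (8*(-2*(-5*5)*(1 + 50*sqrt(2))))*16 = (8*(-2*(-25)*(1 + 50*sqrt(2))))*16 = (8*(50 + 2500*sqrt(2)))*16 = (400 + 20000*sqrt(2))*16 = 6400 + 320000*sqrt(2)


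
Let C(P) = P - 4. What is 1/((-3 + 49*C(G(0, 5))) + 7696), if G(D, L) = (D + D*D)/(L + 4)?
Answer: 1/7497 ≈ 0.00013339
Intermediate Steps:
G(D, L) = (D + D²)/(4 + L)
C(P) = -4 + P
1/((-3 + 49*C(G(0, 5))) + 7696) = 1/((-3 + 49*(-4 + 0*(1 + 0)/(4 + 5))) + 7696) = 1/((-3 + 49*(-4 + 0*1/9)) + 7696) = 1/((-3 + 49*(-4 + 0*(⅑)*1)) + 7696) = 1/((-3 + 49*(-4 + 0)) + 7696) = 1/((-3 + 49*(-4)) + 7696) = 1/((-3 - 196) + 7696) = 1/(-199 + 7696) = 1/7497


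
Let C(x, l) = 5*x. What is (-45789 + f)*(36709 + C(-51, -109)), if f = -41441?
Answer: -3179882420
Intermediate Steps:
(-45789 + f)*(36709 + C(-51, -109)) = (-45789 - 41441)*(36709 + 5*(-51)) = -87230*(36709 - 255) = -87230*36454 = -3179882420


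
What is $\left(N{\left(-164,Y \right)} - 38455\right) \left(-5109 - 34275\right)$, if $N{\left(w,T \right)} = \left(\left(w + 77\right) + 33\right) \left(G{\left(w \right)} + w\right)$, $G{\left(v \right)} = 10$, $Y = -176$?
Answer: $1186994376$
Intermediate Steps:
$N{\left(w,T \right)} = \left(10 + w\right) \left(110 + w\right)$ ($N{\left(w,T \right)} = \left(\left(w + 77\right) + 33\right) \left(10 + w\right) = \left(\left(77 + w\right) + 33\right) \left(10 + w\right) = \left(110 + w\right) \left(10 + w\right) = \left(10 + w\right) \left(110 + w\right)$)
$\left(N{\left(-164,Y \right)} - 38455\right) \left(-5109 - 34275\right) = \left(\left(1100 + \left(-164\right)^{2} + 120 \left(-164\right)\right) - 38455\right) \left(-5109 - 34275\right) = \left(\left(1100 + 26896 - 19680\right) - 38455\right) \left(-39384\right) = \left(8316 - 38455\right) \left(-39384\right) = \left(-30139\right) \left(-39384\right) = 1186994376$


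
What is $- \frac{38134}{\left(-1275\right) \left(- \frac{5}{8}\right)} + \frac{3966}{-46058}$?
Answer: $- \frac{7038144713}{146809875} \approx -47.941$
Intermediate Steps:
$- \frac{38134}{\left(-1275\right) \left(- \frac{5}{8}\right)} + \frac{3966}{-46058} = - \frac{38134}{\left(-1275\right) \left(\left(-5\right) \frac{1}{8}\right)} + 3966 \left(- \frac{1}{46058}\right) = - \frac{38134}{\left(-1275\right) \left(- \frac{5}{8}\right)} - \frac{1983}{23029} = - \frac{38134}{\frac{6375}{8}} - \frac{1983}{23029} = \left(-38134\right) \frac{8}{6375} - \frac{1983}{23029} = - \frac{305072}{6375} - \frac{1983}{23029} = - \frac{7038144713}{146809875}$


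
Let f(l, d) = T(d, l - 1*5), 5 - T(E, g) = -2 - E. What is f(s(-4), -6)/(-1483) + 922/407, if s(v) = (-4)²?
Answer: 1366919/603581 ≈ 2.2647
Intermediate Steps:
T(E, g) = 7 + E (T(E, g) = 5 - (-2 - E) = 5 + (2 + E) = 7 + E)
s(v) = 16
f(l, d) = 7 + d
f(s(-4), -6)/(-1483) + 922/407 = (7 - 6)/(-1483) + 922/407 = 1*(-1/1483) + 922*(1/407) = -1/1483 + 922/407 = 1366919/603581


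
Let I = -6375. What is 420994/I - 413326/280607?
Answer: -120768816608/1788869625 ≈ -67.511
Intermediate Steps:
420994/I - 413326/280607 = 420994/(-6375) - 413326/280607 = 420994*(-1/6375) - 413326*1/280607 = -420994/6375 - 413326/280607 = -120768816608/1788869625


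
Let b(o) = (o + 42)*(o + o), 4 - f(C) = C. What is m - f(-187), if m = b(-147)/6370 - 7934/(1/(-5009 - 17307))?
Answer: 2301714452/13 ≈ 1.7705e+8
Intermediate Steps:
f(C) = 4 - C
b(o) = 2*o*(42 + o) (b(o) = (42 + o)*(2*o) = 2*o*(42 + o))
m = 2301716935/13 (m = (2*(-147)*(42 - 147))/6370 - 7934/(1/(-5009 - 17307)) = (2*(-147)*(-105))*(1/6370) - 7934/(1/(-22316)) = 30870*(1/6370) - 7934/(-1/22316) = 63/13 - 7934*(-22316) = 63/13 + 177055144 = 2301716935/13 ≈ 1.7706e+8)
m - f(-187) = 2301716935/13 - (4 - 1*(-187)) = 2301716935/13 - (4 + 187) = 2301716935/13 - 1*191 = 2301716935/13 - 191 = 2301714452/13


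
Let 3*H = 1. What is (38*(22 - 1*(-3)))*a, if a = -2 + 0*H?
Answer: -1900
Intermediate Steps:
H = ⅓ (H = (⅓)*1 = ⅓ ≈ 0.33333)
a = -2 (a = -2 + 0*(⅓) = -2 + 0 = -2)
(38*(22 - 1*(-3)))*a = (38*(22 - 1*(-3)))*(-2) = (38*(22 + 3))*(-2) = (38*25)*(-2) = 950*(-2) = -1900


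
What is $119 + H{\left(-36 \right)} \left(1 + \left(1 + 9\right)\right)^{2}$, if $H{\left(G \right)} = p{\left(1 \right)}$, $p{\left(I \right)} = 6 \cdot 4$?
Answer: $3023$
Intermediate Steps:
$p{\left(I \right)} = 24$
$H{\left(G \right)} = 24$
$119 + H{\left(-36 \right)} \left(1 + \left(1 + 9\right)\right)^{2} = 119 + 24 \left(1 + \left(1 + 9\right)\right)^{2} = 119 + 24 \left(1 + 10\right)^{2} = 119 + 24 \cdot 11^{2} = 119 + 24 \cdot 121 = 119 + 2904 = 3023$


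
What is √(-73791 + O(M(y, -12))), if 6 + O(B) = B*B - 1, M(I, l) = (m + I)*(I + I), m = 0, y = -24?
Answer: √1253306 ≈ 1119.5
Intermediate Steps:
M(I, l) = 2*I² (M(I, l) = (0 + I)*(I + I) = I*(2*I) = 2*I²)
O(B) = -7 + B² (O(B) = -6 + (B*B - 1) = -6 + (B² - 1) = -6 + (-1 + B²) = -7 + B²)
√(-73791 + O(M(y, -12))) = √(-73791 + (-7 + (2*(-24)²)²)) = √(-73791 + (-7 + (2*576)²)) = √(-73791 + (-7 + 1152²)) = √(-73791 + (-7 + 1327104)) = √(-73791 + 1327097) = √1253306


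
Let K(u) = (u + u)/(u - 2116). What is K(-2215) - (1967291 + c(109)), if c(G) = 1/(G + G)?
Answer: -1857432574569/944158 ≈ -1.9673e+6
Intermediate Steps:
K(u) = 2*u/(-2116 + u) (K(u) = (2*u)/(-2116 + u) = 2*u/(-2116 + u))
c(G) = 1/(2*G)
K(-2215) - (1967291 + c(109)) = 2*(-2215)/(-2116 - 2215) - (1967291 + (1/2)/109) = 2*(-2215)/(-4331) - (1967291 + (1/2)*(1/109)) = 2*(-2215)*(-1/4331) - (1967291 + 1/218) = 4430/4331 - 1*428869439/218 = 4430/4331 - 428869439/218 = -1857432574569/944158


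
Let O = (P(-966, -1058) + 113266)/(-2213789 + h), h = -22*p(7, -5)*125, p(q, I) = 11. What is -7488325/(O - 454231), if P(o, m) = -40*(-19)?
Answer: 3360818668935/203862438607 ≈ 16.486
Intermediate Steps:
P(o, m) = 760
h = -30250 (h = -22*11*125 = -242*125 = -30250)
O = -114026/2244039 (O = (760 + 113266)/(-2213789 - 30250) = 114026/(-2244039) = 114026*(-1/2244039) = -114026/2244039 ≈ -0.050813)
-7488325/(O - 454231) = -7488325/(-114026/2244039 - 454231) = -7488325/(-1019312193035/2244039) = -7488325*(-2244039/1019312193035) = 3360818668935/203862438607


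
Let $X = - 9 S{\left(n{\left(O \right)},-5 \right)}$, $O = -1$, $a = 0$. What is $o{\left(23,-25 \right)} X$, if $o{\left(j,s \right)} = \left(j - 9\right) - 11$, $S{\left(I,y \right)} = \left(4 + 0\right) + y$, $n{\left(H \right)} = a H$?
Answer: $27$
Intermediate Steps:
$n{\left(H \right)} = 0$ ($n{\left(H \right)} = 0 H = 0$)
$S{\left(I,y \right)} = 4 + y$
$o{\left(j,s \right)} = -20 + j$ ($o{\left(j,s \right)} = \left(-9 + j\right) - 11 = -20 + j$)
$X = 9$ ($X = - 9 \left(4 - 5\right) = \left(-9\right) \left(-1\right) = 9$)
$o{\left(23,-25 \right)} X = \left(-20 + 23\right) 9 = 3 \cdot 9 = 27$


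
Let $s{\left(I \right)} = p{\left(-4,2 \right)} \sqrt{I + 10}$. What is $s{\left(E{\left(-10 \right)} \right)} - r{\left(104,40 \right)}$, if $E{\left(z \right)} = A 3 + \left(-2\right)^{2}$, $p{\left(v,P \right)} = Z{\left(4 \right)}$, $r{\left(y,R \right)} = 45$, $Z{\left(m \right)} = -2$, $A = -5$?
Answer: $-45 - 2 i \approx -45.0 - 2.0 i$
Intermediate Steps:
$p{\left(v,P \right)} = -2$
$E{\left(z \right)} = -11$ ($E{\left(z \right)} = \left(-5\right) 3 + \left(-2\right)^{2} = -15 + 4 = -11$)
$s{\left(I \right)} = - 2 \sqrt{10 + I}$ ($s{\left(I \right)} = - 2 \sqrt{I + 10} = - 2 \sqrt{10 + I}$)
$s{\left(E{\left(-10 \right)} \right)} - r{\left(104,40 \right)} = - 2 \sqrt{10 - 11} - 45 = - 2 \sqrt{-1} - 45 = - 2 i - 45 = -45 - 2 i$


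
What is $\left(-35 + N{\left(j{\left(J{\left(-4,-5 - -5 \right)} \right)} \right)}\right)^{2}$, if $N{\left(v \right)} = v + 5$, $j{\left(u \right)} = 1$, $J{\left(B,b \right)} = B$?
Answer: $841$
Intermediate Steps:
$N{\left(v \right)} = 5 + v$
$\left(-35 + N{\left(j{\left(J{\left(-4,-5 - -5 \right)} \right)} \right)}\right)^{2} = \left(-35 + \left(5 + 1\right)\right)^{2} = \left(-35 + 6\right)^{2} = \left(-29\right)^{2} = 841$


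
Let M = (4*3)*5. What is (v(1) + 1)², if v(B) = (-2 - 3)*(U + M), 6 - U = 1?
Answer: 104976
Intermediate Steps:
U = 5 (U = 6 - 1*1 = 6 - 1 = 5)
M = 60 (M = 12*5 = 60)
v(B) = -325 (v(B) = (-2 - 3)*(5 + 60) = -5*65 = -325)
(v(1) + 1)² = (-325 + 1)² = (-324)² = 104976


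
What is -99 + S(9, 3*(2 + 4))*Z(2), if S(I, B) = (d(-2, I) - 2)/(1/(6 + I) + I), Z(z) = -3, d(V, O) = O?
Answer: -13779/136 ≈ -101.32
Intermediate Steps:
S(I, B) = (-2 + I)/(I + 1/(6 + I)) (S(I, B) = (I - 2)/(1/(6 + I) + I) = (-2 + I)/(I + 1/(6 + I)))
-99 + S(9, 3*(2 + 4))*Z(2) = -99 + ((-12 + 9**2 + 4*9)/(1 + 9**2 + 6*9))*(-3) = -99 + ((-12 + 81 + 36)/(1 + 81 + 54))*(-3) = -99 + (105/136)*(-3) = -99 - 315/136 = -13779/136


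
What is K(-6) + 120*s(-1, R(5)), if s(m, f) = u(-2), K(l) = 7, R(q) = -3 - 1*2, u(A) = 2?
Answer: 247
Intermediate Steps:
R(q) = -5 (R(q) = -3 - 2 = -5)
s(m, f) = 2
K(-6) + 120*s(-1, R(5)) = 7 + 120*2 = 7 + 240 = 247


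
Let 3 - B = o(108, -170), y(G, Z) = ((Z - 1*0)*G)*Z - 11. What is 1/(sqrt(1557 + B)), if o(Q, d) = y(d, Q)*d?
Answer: -I*sqrt(337089910)/337089910 ≈ -5.4466e-5*I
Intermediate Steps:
y(G, Z) = -11 + G*Z**2 (y(G, Z) = ((Z + 0)*G)*Z - 11 = (Z*G)*Z - 11 = (G*Z)*Z - 11 = G*Z**2 - 11 = -11 + G*Z**2)
o(Q, d) = d*(-11 + d*Q**2) (o(Q, d) = (-11 + d*Q**2)*d = d*(-11 + d*Q**2))
B = -337091467 (B = 3 - (-170)*(-11 - 170*108**2) = 3 - (-170)*(-11 - 170*11664) = 3 - (-170)*(-11 - 1982880) = 3 - (-170)*(-1982891) = 3 - 1*337091470 = 3 - 337091470 = -337091467)
1/(sqrt(1557 + B)) = 1/(sqrt(1557 - 337091467)) = 1/(sqrt(-337089910)) = 1/(I*sqrt(337089910)) = -I*sqrt(337089910)/337089910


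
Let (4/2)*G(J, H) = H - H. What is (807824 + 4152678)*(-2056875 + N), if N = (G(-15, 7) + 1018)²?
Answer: -5062445276602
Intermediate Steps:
G(J, H) = 0 (G(J, H) = (H - H)/2 = (½)*0 = 0)
N = 1036324 (N = (0 + 1018)² = 1018² = 1036324)
(807824 + 4152678)*(-2056875 + N) = (807824 + 4152678)*(-2056875 + 1036324) = 4960502*(-1020551) = -5062445276602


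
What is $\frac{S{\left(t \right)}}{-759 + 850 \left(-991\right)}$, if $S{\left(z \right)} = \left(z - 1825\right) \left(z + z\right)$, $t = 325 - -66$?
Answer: $\frac{1121388}{843109} \approx 1.3301$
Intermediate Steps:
$t = 391$ ($t = 325 + 66 = 391$)
$S{\left(z \right)} = 2 z \left(-1825 + z\right)$ ($S{\left(z \right)} = \left(-1825 + z\right) 2 z = 2 z \left(-1825 + z\right)$)
$\frac{S{\left(t \right)}}{-759 + 850 \left(-991\right)} = \frac{2 \cdot 391 \left(-1825 + 391\right)}{-759 + 850 \left(-991\right)} = \frac{2 \cdot 391 \left(-1434\right)}{-759 - 842350} = - \frac{1121388}{-843109} = \left(-1121388\right) \left(- \frac{1}{843109}\right) = \frac{1121388}{843109}$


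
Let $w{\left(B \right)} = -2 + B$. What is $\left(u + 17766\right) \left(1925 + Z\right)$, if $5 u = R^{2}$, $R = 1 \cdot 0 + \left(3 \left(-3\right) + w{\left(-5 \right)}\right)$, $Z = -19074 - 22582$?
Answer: $- \frac{3539475866}{5} \approx -7.079 \cdot 10^{8}$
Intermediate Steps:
$Z = -41656$
$R = -16$ ($R = 1 \cdot 0 + \left(3 \left(-3\right) - 7\right) = 0 - 16 = -16$)
$u = \frac{256}{5}$ ($u = \frac{\left(-16\right)^{2}}{5} = \frac{1}{5} \cdot 256 = \frac{256}{5} \approx 51.2$)
$\left(u + 17766\right) \left(1925 + Z\right) = \left(\frac{256}{5} + 17766\right) \left(1925 - 41656\right) = \frac{89086}{5} \left(-39731\right) = - \frac{3539475866}{5}$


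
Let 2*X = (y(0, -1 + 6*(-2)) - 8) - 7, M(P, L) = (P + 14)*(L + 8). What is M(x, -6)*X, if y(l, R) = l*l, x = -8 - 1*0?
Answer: -90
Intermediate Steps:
x = -8 (x = -8 + 0 = -8)
y(l, R) = l²
M(P, L) = (8 + L)*(14 + P) (M(P, L) = (14 + P)*(8 + L) = (8 + L)*(14 + P))
X = -15/2 (X = ((0² - 8) - 7)/2 = ((0 - 8) - 7)/2 = (-8 - 7)/2 = (½)*(-15) = -15/2 ≈ -7.5000)
M(x, -6)*X = (112 + 8*(-8) + 14*(-6) - 6*(-8))*(-15/2) = (112 - 64 - 84 + 48)*(-15/2) = 12*(-15/2) = -90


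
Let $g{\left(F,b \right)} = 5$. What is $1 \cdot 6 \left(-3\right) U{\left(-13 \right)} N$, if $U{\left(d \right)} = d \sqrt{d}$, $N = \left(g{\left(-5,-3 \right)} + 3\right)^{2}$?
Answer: $14976 i \sqrt{13} \approx 53997.0 i$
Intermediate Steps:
$N = 64$ ($N = \left(5 + 3\right)^{2} = 8^{2} = 64$)
$U{\left(d \right)} = d^{\frac{3}{2}}$
$1 \cdot 6 \left(-3\right) U{\left(-13 \right)} N = 1 \cdot 6 \left(-3\right) \left(-13\right)^{\frac{3}{2}} \cdot 64 = 6 \left(-3\right) \left(- 13 i \sqrt{13}\right) 64 = - 18 \left(- 13 i \sqrt{13}\right) 64 = 234 i \sqrt{13} \cdot 64 = 14976 i \sqrt{13}$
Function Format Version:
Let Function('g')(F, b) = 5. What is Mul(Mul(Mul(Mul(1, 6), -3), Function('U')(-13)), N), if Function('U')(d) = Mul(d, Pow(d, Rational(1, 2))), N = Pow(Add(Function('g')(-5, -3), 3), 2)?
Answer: Mul(14976, I, Pow(13, Rational(1, 2))) ≈ Mul(53997., I)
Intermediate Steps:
N = 64 (N = Pow(Add(5, 3), 2) = Pow(8, 2) = 64)
Function('U')(d) = Pow(d, Rational(3, 2))
Mul(Mul(Mul(Mul(1, 6), -3), Function('U')(-13)), N) = Mul(Mul(Mul(Mul(1, 6), -3), Pow(-13, Rational(3, 2))), 64) = Mul(Mul(Mul(6, -3), Mul(-13, I, Pow(13, Rational(1, 2)))), 64) = Mul(Mul(-18, Mul(-13, I, Pow(13, Rational(1, 2)))), 64) = Mul(Mul(234, I, Pow(13, Rational(1, 2))), 64) = Mul(14976, I, Pow(13, Rational(1, 2)))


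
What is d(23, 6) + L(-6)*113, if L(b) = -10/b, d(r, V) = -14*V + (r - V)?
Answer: 364/3 ≈ 121.33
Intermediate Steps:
d(r, V) = r - 15*V
d(23, 6) + L(-6)*113 = (23 - 15*6) - 10/(-6)*113 = (23 - 90) - 10*(-⅙)*113 = -67 + (5/3)*113 = -67 + 565/3 = 364/3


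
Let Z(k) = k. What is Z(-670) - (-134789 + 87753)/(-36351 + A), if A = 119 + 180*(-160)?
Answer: -991329/1478 ≈ -670.72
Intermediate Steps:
A = -28681 (A = 119 - 28800 = -28681)
Z(-670) - (-134789 + 87753)/(-36351 + A) = -670 - (-134789 + 87753)/(-36351 - 28681) = -670 - (-47036)/(-65032) = -670 - (-47036)*(-1)/65032 = -670 - 1*1069/1478 = -670 - 1069/1478 = -991329/1478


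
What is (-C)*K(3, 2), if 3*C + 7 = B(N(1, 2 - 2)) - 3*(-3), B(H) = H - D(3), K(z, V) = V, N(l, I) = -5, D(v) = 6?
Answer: 6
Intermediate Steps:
B(H) = -6 + H (B(H) = H - 1*6 = H - 6 = -6 + H)
C = -3 (C = -7/3 + ((-6 - 5) - 3*(-3))/3 = -7/3 + (-11 + 9)/3 = -7/3 + (1/3)*(-2) = -7/3 - 2/3 = -3)
(-C)*K(3, 2) = -1*(-3)*2 = 3*2 = 6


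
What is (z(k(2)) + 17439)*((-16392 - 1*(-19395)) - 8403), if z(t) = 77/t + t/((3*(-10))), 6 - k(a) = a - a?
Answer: -94238820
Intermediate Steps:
k(a) = 6 (k(a) = 6 - (a - a) = 6 - 1*0 = 6 + 0 = 6)
z(t) = 77/t - t/30 (z(t) = 77/t + t/(-30) = 77/t + t*(-1/30) = 77/t - t/30)
(z(k(2)) + 17439)*((-16392 - 1*(-19395)) - 8403) = ((77/6 - 1/30*6) + 17439)*((-16392 - 1*(-19395)) - 8403) = ((77*(⅙) - ⅕) + 17439)*((-16392 + 19395) - 8403) = ((77/6 - ⅕) + 17439)*(3003 - 8403) = (379/30 + 17439)*(-5400) = (523549/30)*(-5400) = -94238820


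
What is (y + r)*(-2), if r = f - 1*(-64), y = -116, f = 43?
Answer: 18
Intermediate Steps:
r = 107 (r = 43 - 1*(-64) = 43 + 64 = 107)
(y + r)*(-2) = (-116 + 107)*(-2) = -9*(-2) = 18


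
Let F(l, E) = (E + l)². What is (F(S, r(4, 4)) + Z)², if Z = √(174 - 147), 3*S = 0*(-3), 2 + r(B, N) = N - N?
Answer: 43 + 24*√3 ≈ 84.569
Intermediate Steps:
r(B, N) = -2 (r(B, N) = -2 + (N - N) = -2 + 0 = -2)
S = 0 (S = (0*(-3))/3 = (⅓)*0 = 0)
Z = 3*√3 (Z = √27 = 3*√3 ≈ 5.1962)
(F(S, r(4, 4)) + Z)² = ((-2 + 0)² + 3*√3)² = ((-2)² + 3*√3)² = (4 + 3*√3)²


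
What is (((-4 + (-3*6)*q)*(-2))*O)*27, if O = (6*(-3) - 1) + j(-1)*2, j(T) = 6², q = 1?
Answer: 62964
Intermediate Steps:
j(T) = 36
O = 53 (O = (6*(-3) - 1) + 36*2 = (-18 - 1) + 72 = -19 + 72 = 53)
(((-4 + (-3*6)*q)*(-2))*O)*27 = (((-4 - 3*6*1)*(-2))*53)*27 = (((-4 - 18*1)*(-2))*53)*27 = (((-4 - 18)*(-2))*53)*27 = (-22*(-2)*53)*27 = (44*53)*27 = 2332*27 = 62964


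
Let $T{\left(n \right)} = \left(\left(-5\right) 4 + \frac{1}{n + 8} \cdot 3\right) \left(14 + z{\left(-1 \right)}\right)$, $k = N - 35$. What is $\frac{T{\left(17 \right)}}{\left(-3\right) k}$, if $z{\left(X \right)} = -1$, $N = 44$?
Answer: $\frac{6461}{675} \approx 9.5719$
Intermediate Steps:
$k = 9$ ($k = 44 - 35 = 9$)
$T{\left(n \right)} = -260 + \frac{39}{8 + n}$ ($T{\left(n \right)} = \left(\left(-5\right) 4 + \frac{1}{n + 8} \cdot 3\right) \left(14 - 1\right) = \left(-20 + \frac{1}{8 + n} 3\right) 13 = \left(-20 + \frac{3}{8 + n}\right) 13 = -260 + \frac{39}{8 + n}$)
$\frac{T{\left(17 \right)}}{\left(-3\right) k} = \frac{13 \frac{1}{8 + 17} \left(-157 - 340\right)}{\left(-3\right) 9} = \frac{13 \cdot \frac{1}{25} \left(-157 - 340\right)}{-27} = 13 \cdot \frac{1}{25} \left(-497\right) \left(- \frac{1}{27}\right) = \left(- \frac{6461}{25}\right) \left(- \frac{1}{27}\right) = \frac{6461}{675}$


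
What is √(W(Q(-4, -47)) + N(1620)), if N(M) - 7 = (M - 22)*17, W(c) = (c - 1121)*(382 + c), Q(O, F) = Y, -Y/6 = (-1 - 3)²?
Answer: I*√320889 ≈ 566.47*I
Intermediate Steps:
Y = -96 (Y = -6*(-1 - 3)² = -6*(-4)² = -6*16 = -96)
Q(O, F) = -96
W(c) = (-1121 + c)*(382 + c)
N(M) = -367 + 17*M (N(M) = 7 + (M - 22)*17 = 7 + (-22 + M)*17 = 7 + (-374 + 17*M) = -367 + 17*M)
√(W(Q(-4, -47)) + N(1620)) = √((-428222 + (-96)² - 739*(-96)) + (-367 + 17*1620)) = √((-428222 + 9216 + 70944) + (-367 + 27540)) = √(-348062 + 27173) = √(-320889) = I*√320889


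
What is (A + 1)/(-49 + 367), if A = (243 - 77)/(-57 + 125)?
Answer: 39/3604 ≈ 0.010821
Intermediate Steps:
A = 83/34 (A = 166/68 = 166*(1/68) = 83/34 ≈ 2.4412)
(A + 1)/(-49 + 367) = (83/34 + 1)/(-49 + 367) = (117/34)/318 = (117/34)*(1/318) = 39/3604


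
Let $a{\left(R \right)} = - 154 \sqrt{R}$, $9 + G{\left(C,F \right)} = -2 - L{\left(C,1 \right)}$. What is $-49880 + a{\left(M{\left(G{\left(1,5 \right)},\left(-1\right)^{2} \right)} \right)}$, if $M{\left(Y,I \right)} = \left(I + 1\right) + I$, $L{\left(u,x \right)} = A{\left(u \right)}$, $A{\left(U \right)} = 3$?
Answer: $-49880 - 154 \sqrt{3} \approx -50147.0$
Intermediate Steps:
$L{\left(u,x \right)} = 3$
$G{\left(C,F \right)} = -14$ ($G{\left(C,F \right)} = -9 - 5 = -14$)
$M{\left(Y,I \right)} = 1 + 2 I$ ($M{\left(Y,I \right)} = \left(1 + I\right) + I = 1 + 2 I$)
$-49880 + a{\left(M{\left(G{\left(1,5 \right)},\left(-1\right)^{2} \right)} \right)} = -49880 - 154 \sqrt{1 + 2 \left(-1\right)^{2}} = -49880 - 154 \sqrt{1 + 2 \cdot 1} = -49880 - 154 \sqrt{1 + 2} = -49880 - 154 \sqrt{3}$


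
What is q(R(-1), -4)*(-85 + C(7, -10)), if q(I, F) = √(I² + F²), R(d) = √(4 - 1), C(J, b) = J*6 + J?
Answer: -36*√19 ≈ -156.92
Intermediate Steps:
C(J, b) = 7*J (C(J, b) = 6*J + J = 7*J)
R(d) = √3
q(I, F) = √(F² + I²)
q(R(-1), -4)*(-85 + C(7, -10)) = √((-4)² + (√3)²)*(-85 + 7*7) = √(16 + 3)*(-85 + 49) = √19*(-36) = -36*√19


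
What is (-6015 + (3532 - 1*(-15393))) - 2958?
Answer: 9952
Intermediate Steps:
(-6015 + (3532 - 1*(-15393))) - 2958 = (-6015 + (3532 + 15393)) - 2958 = (-6015 + 18925) - 2958 = 12910 - 2958 = 9952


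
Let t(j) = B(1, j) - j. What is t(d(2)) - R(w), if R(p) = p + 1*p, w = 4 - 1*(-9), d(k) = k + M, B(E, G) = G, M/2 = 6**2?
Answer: -26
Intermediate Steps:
M = 72 (M = 2*6**2 = 2*36 = 72)
d(k) = 72 + k (d(k) = k + 72 = 72 + k)
w = 13 (w = 4 + 9 = 13)
R(p) = 2*p (R(p) = p + p = 2*p)
t(j) = 0 (t(j) = j - j = 0)
t(d(2)) - R(w) = 0 - 2*13 = 0 - 1*26 = 0 - 26 = -26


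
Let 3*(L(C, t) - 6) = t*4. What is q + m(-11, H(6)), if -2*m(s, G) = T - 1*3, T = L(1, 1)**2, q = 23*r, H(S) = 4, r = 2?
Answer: 371/18 ≈ 20.611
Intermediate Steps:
L(C, t) = 6 + 4*t/3 (L(C, t) = 6 + (t*4)/3 = 6 + (4*t)/3 = 6 + 4*t/3)
q = 46 (q = 23*2 = 46)
T = 484/9 (T = (6 + (4/3)*1)**2 = (6 + 4/3)**2 = (22/3)**2 = 484/9 ≈ 53.778)
m(s, G) = -457/18 (m(s, G) = -(484/9 - 1*3)/2 = -(484/9 - 3)/2 = -1/2*457/9 = -457/18)
q + m(-11, H(6)) = 46 - 457/18 = 371/18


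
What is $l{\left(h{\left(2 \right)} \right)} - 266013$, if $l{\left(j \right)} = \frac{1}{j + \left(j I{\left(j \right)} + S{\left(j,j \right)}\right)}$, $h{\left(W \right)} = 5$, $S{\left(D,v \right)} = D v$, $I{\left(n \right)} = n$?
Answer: $- \frac{14630714}{55} \approx -2.6601 \cdot 10^{5}$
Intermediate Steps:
$l{\left(j \right)} = \frac{1}{j + 2 j^{2}}$ ($l{\left(j \right)} = \frac{1}{j + \left(j j + j j\right)} = \frac{1}{j + \left(j^{2} + j^{2}\right)} = \frac{1}{j + 2 j^{2}}$)
$l{\left(h{\left(2 \right)} \right)} - 266013 = \frac{1}{5 \left(1 + 2 \cdot 5\right)} - 266013 = \frac{1}{5 \left(1 + 10\right)} - 266013 = \frac{1}{5 \cdot 11} - 266013 = \frac{1}{5} \cdot \frac{1}{11} - 266013 = \frac{1}{55} - 266013 = - \frac{14630714}{55}$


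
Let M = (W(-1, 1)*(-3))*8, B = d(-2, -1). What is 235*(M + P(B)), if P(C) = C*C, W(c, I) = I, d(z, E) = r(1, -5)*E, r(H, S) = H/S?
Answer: -28153/5 ≈ -5630.6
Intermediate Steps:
d(z, E) = -E/5 (d(z, E) = (1/(-5))*E = (1*(-1/5))*E = -E/5)
B = 1/5 (B = -1/5*(-1) = 1/5 ≈ 0.20000)
M = -24 (M = (1*(-3))*8 = -3*8 = -24)
P(C) = C**2
235*(M + P(B)) = 235*(-24 + (1/5)**2) = 235*(-24 + 1/25) = 235*(-599/25) = -28153/5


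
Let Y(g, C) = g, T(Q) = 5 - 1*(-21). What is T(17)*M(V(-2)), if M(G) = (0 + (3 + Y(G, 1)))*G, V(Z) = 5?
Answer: 1040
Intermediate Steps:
T(Q) = 26 (T(Q) = 5 + 21 = 26)
M(G) = G*(3 + G) (M(G) = (0 + (3 + G))*G = (3 + G)*G = G*(3 + G))
T(17)*M(V(-2)) = 26*(5*(3 + 5)) = 26*(5*8) = 26*40 = 1040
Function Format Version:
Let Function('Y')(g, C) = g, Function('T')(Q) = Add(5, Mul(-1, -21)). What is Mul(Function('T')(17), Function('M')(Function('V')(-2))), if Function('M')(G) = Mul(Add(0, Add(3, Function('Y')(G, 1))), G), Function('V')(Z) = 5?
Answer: 1040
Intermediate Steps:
Function('T')(Q) = 26 (Function('T')(Q) = Add(5, 21) = 26)
Function('M')(G) = Mul(G, Add(3, G)) (Function('M')(G) = Mul(Add(0, Add(3, G)), G) = Mul(Add(3, G), G) = Mul(G, Add(3, G)))
Mul(Function('T')(17), Function('M')(Function('V')(-2))) = Mul(26, Mul(5, Add(3, 5))) = Mul(26, Mul(5, 8)) = Mul(26, 40) = 1040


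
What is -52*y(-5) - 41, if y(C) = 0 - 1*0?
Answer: -41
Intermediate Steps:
y(C) = 0 (y(C) = 0 + 0 = 0)
-52*y(-5) - 41 = -52*0 - 41 = 0 - 41 = -41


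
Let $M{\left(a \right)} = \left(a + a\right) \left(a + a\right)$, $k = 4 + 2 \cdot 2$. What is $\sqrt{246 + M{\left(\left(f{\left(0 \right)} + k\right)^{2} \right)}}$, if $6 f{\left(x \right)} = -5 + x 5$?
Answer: $\frac{\sqrt{3498505}}{18} \approx 103.91$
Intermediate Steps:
$f{\left(x \right)} = - \frac{5}{6} + \frac{5 x}{6}$ ($f{\left(x \right)} = \frac{-5 + x 5}{6} = \frac{-5 + 5 x}{6} = - \frac{5}{6} + \frac{5 x}{6}$)
$k = 8$ ($k = 4 + 4 = 8$)
$M{\left(a \right)} = 4 a^{2}$ ($M{\left(a \right)} = 2 a 2 a = 4 a^{2}$)
$\sqrt{246 + M{\left(\left(f{\left(0 \right)} + k\right)^{2} \right)}} = \sqrt{246 + 4 \left(\left(\left(- \frac{5}{6} + \frac{5}{6} \cdot 0\right) + 8\right)^{2}\right)^{2}} = \sqrt{246 + 4 \left(\left(\left(- \frac{5}{6} + 0\right) + 8\right)^{2}\right)^{2}} = \sqrt{246 + 4 \left(\left(- \frac{5}{6} + 8\right)^{2}\right)^{2}} = \sqrt{246 + 4 \left(\left(\frac{43}{6}\right)^{2}\right)^{2}} = \sqrt{246 + 4 \left(\frac{1849}{36}\right)^{2}} = \sqrt{246 + 4 \cdot \frac{3418801}{1296}} = \sqrt{246 + \frac{3418801}{324}} = \sqrt{\frac{3498505}{324}} = \frac{\sqrt{3498505}}{18}$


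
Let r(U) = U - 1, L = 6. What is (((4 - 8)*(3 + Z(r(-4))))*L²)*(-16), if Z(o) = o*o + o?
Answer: 52992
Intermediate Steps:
r(U) = -1 + U
Z(o) = o + o² (Z(o) = o² + o = o + o²)
(((4 - 8)*(3 + Z(r(-4))))*L²)*(-16) = (((4 - 8)*(3 + (-1 - 4)*(1 + (-1 - 4))))*6²)*(-16) = (-4*(3 - 5*(1 - 5))*36)*(-16) = (-4*(3 - 5*(-4))*36)*(-16) = (-4*(3 + 20)*36)*(-16) = (-4*23*36)*(-16) = -92*36*(-16) = -3312*(-16) = 52992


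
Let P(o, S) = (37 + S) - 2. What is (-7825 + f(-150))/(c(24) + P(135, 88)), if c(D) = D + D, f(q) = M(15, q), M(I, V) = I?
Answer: -7810/171 ≈ -45.672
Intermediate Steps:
f(q) = 15
c(D) = 2*D
P(o, S) = 35 + S
(-7825 + f(-150))/(c(24) + P(135, 88)) = (-7825 + 15)/(2*24 + (35 + 88)) = -7810/(48 + 123) = -7810/171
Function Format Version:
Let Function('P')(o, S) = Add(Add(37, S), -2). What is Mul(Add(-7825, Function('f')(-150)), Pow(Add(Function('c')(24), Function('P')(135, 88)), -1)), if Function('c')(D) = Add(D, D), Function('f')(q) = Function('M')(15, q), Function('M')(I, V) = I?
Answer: Rational(-7810, 171) ≈ -45.672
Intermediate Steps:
Function('f')(q) = 15
Function('c')(D) = Mul(2, D)
Function('P')(o, S) = Add(35, S)
Mul(Add(-7825, Function('f')(-150)), Pow(Add(Function('c')(24), Function('P')(135, 88)), -1)) = Mul(Add(-7825, 15), Pow(Add(Mul(2, 24), Add(35, 88)), -1)) = Mul(-7810, Pow(Add(48, 123), -1)) = Mul(-7810, Pow(171, -1)) = Mul(-7810, Rational(1, 171)) = Rational(-7810, 171)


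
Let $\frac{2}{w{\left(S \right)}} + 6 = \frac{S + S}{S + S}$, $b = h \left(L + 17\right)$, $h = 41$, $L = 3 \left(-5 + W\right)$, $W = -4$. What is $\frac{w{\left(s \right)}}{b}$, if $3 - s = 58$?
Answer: $\frac{1}{1025} \approx 0.00097561$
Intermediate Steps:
$s = -55$ ($s = 3 - 58 = -55$)
$L = -27$ ($L = 3 \left(-5 - 4\right) = 3 \left(-9\right) = -27$)
$b = -410$ ($b = 41 \left(-27 + 17\right) = 41 \left(-10\right) = -410$)
$w{\left(S \right)} = - \frac{2}{5}$ ($w{\left(S \right)} = \frac{2}{-6 + \frac{S + S}{S + S}} = \frac{2}{-6 + \frac{2 S}{2 S}} = \frac{2}{-6 + 2 S \frac{1}{2 S}} = \frac{2}{-6 + 1} = \frac{2}{-5} = 2 \left(- \frac{1}{5}\right) = - \frac{2}{5}$)
$\frac{w{\left(s \right)}}{b} = - \frac{2}{5 \left(-410\right)} = \left(- \frac{2}{5}\right) \left(- \frac{1}{410}\right) = \frac{1}{1025}$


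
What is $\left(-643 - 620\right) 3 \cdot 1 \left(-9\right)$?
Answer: $34101$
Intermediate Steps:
$\left(-643 - 620\right) 3 \cdot 1 \left(-9\right) = \left(-643 - 620\right) 3 \left(-9\right) = \left(-1263\right) \left(-27\right) = 34101$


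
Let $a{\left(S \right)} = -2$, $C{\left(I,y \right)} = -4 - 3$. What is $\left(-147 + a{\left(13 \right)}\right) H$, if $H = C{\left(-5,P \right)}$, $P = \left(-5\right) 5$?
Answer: $1043$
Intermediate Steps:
$P = -25$
$C{\left(I,y \right)} = -7$ ($C{\left(I,y \right)} = -4 - 3 = -7$)
$H = -7$
$\left(-147 + a{\left(13 \right)}\right) H = \left(-147 - 2\right) \left(-7\right) = \left(-149\right) \left(-7\right) = 1043$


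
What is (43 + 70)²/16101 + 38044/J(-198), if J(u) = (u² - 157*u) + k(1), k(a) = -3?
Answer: 503347049/377230329 ≈ 1.3343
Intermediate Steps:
J(u) = -3 + u² - 157*u (J(u) = (u² - 157*u) - 3 = -3 + u² - 157*u)
(43 + 70)²/16101 + 38044/J(-198) = (43 + 70)²/16101 + 38044/(-3 + (-198)² - 157*(-198)) = 113²*(1/16101) + 38044/(-3 + 39204 + 31086) = 12769*(1/16101) + 38044/70287 = 12769/16101 + 38044*(1/70287) = 12769/16101 + 38044/70287 = 503347049/377230329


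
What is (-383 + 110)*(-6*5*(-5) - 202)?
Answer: 14196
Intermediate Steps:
(-383 + 110)*(-6*5*(-5) - 202) = -273*(-30*(-5) - 202) = -273*(150 - 202) = -273*(-52) = 14196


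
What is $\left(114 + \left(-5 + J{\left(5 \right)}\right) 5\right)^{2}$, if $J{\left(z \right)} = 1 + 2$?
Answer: $10816$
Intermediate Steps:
$J{\left(z \right)} = 3$
$\left(114 + \left(-5 + J{\left(5 \right)}\right) 5\right)^{2} = \left(114 + \left(-5 + 3\right) 5\right)^{2} = \left(114 - 10\right)^{2} = 104^{2} = 10816$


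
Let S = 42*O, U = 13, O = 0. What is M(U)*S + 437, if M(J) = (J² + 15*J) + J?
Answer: 437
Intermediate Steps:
M(J) = J² + 16*J
S = 0 (S = 42*0 = 0)
M(U)*S + 437 = (13*(16 + 13))*0 + 437 = (13*29)*0 + 437 = 377*0 + 437 = 0 + 437 = 437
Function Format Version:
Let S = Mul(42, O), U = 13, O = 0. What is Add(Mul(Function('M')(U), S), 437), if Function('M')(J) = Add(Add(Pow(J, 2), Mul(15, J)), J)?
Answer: 437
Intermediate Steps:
Function('M')(J) = Add(Pow(J, 2), Mul(16, J))
S = 0 (S = Mul(42, 0) = 0)
Add(Mul(Function('M')(U), S), 437) = Add(Mul(Mul(13, Add(16, 13)), 0), 437) = Add(Mul(Mul(13, 29), 0), 437) = Add(Mul(377, 0), 437) = Add(0, 437) = 437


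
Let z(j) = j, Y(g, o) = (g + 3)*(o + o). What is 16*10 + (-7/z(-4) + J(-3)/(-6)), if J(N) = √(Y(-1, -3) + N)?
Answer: 647/4 - I*√15/6 ≈ 161.75 - 0.6455*I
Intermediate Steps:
Y(g, o) = 2*o*(3 + g) (Y(g, o) = (3 + g)*(2*o) = 2*o*(3 + g))
J(N) = √(-12 + N) (J(N) = √(2*(-3)*(3 - 1) + N) = √(2*(-3)*2 + N) = √(-12 + N))
16*10 + (-7/z(-4) + J(-3)/(-6)) = 16*10 + (-7/(-4) + √(-12 - 3)/(-6)) = 160 + (-7*(-¼) + √(-15)*(-⅙)) = 160 + (7/4 + (I*√15)*(-⅙)) = 160 + (7/4 - I*√15/6) = 647/4 - I*√15/6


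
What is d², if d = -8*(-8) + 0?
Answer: 4096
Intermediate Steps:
d = 64 (d = 64 + 0 = 64)
d² = 64² = 4096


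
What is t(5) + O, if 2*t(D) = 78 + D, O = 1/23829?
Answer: 1977809/47658 ≈ 41.500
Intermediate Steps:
O = 1/23829 ≈ 4.1966e-5
t(D) = 39 + D/2 (t(D) = (78 + D)/2 = 39 + D/2)
t(5) + O = (39 + (½)*5) + 1/23829 = (39 + 5/2) + 1/23829 = 83/2 + 1/23829 = 1977809/47658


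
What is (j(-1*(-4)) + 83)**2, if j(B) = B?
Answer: 7569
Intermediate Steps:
(j(-1*(-4)) + 83)**2 = (-1*(-4) + 83)**2 = (4 + 83)**2 = 87**2 = 7569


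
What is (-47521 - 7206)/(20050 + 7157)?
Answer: -54727/27207 ≈ -2.0115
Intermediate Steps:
(-47521 - 7206)/(20050 + 7157) = -54727/27207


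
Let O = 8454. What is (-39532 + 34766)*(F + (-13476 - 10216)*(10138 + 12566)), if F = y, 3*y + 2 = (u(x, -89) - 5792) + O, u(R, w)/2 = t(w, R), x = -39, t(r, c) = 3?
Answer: 7690926789908/3 ≈ 2.5636e+12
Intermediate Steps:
u(R, w) = 6 (u(R, w) = 2*3 = 6)
y = 2666/3 (y = -⅔ + ((6 - 5792) + 8454)/3 = -⅔ + (-5786 + 8454)/3 = -⅔ + (⅓)*2668 = -⅔ + 2668/3 = 2666/3 ≈ 888.67)
F = 2666/3 ≈ 888.67
(-39532 + 34766)*(F + (-13476 - 10216)*(10138 + 12566)) = (-39532 + 34766)*(2666/3 + (-13476 - 10216)*(10138 + 12566)) = -4766*(2666/3 - 23692*22704) = -4766*(2666/3 - 537903168) = -4766*(-1613706838/3) = 7690926789908/3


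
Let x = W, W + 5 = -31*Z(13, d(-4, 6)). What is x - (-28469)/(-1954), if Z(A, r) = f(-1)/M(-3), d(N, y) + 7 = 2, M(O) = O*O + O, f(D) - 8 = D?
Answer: -163363/2931 ≈ -55.736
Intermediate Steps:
f(D) = 8 + D
M(O) = O + O**2 (M(O) = O**2 + O = O + O**2)
d(N, y) = -5 (d(N, y) = -7 + 2 = -5)
Z(A, r) = 7/6 (Z(A, r) = (8 - 1)/((-3*(1 - 3))) = 7/((-3*(-2))) = 7/6)
W = -247/6 (W = -5 - 31*7/6 = -5 - 217/6 = -247/6 ≈ -41.167)
x = -247/6 ≈ -41.167
x - (-28469)/(-1954) = -247/6 - (-28469)/(-1954) = -247/6 - (-28469)*(-1)/1954 = -247/6 - 1*28469/1954 = -247/6 - 28469/1954 = -163363/2931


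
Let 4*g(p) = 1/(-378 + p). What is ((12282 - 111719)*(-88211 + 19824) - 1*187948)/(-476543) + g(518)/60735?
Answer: -231279225931507057/16207989898800 ≈ -14269.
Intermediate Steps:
g(p) = 1/(4*(-378 + p))
((12282 - 111719)*(-88211 + 19824) - 1*187948)/(-476543) + g(518)/60735 = ((12282 - 111719)*(-88211 + 19824) - 1*187948)/(-476543) + (1/(4*(-378 + 518)))/60735 = (-99437*(-68387) - 187948)*(-1/476543) + ((¼)/140)*(1/60735) = (6800198119 - 187948)*(-1/476543) + ((¼)*(1/140))*(1/60735) = 6800010171*(-1/476543) + (1/560)*(1/60735) = -6800010171/476543 + 1/34011600 = -231279225931507057/16207989898800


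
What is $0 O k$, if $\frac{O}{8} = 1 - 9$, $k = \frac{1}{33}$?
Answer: $0$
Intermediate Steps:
$k = \frac{1}{33} \approx 0.030303$
$O = -64$ ($O = 8 \left(1 - 9\right) = 8 \left(-8\right) = -64$)
$0 O k = 0 \left(-64\right) \frac{1}{33} = 0 \cdot \frac{1}{33} = 0$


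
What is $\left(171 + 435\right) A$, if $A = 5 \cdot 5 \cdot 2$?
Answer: $30300$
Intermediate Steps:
$A = 50$ ($A = 25 \cdot 2 = 50$)
$\left(171 + 435\right) A = \left(171 + 435\right) 50 = 606 \cdot 50 = 30300$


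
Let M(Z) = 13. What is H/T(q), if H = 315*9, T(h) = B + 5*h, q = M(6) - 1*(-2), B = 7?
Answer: 2835/82 ≈ 34.573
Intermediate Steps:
q = 15 (q = 13 - 1*(-2) = 13 + 2 = 15)
T(h) = 7 + 5*h
H = 2835
H/T(q) = 2835/(7 + 5*15) = 2835/(7 + 75) = 2835/82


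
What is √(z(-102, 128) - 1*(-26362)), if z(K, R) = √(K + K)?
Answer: √(26362 + 2*I*√51) ≈ 162.36 + 0.044*I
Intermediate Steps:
z(K, R) = √2*√K (z(K, R) = √(2*K) = √2*√K)
√(z(-102, 128) - 1*(-26362)) = √(√2*√(-102) - 1*(-26362)) = √(√2*(I*√102) + 26362) = √(2*I*√51 + 26362) = √(26362 + 2*I*√51)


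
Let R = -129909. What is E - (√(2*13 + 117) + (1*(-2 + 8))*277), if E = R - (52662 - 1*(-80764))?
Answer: -264997 - √143 ≈ -2.6501e+5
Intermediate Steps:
E = -263335 (E = -129909 - (52662 - 1*(-80764)) = -129909 - (52662 + 80764) = -129909 - 1*133426 = -129909 - 133426 = -263335)
E - (√(2*13 + 117) + (1*(-2 + 8))*277) = -263335 - (√(2*13 + 117) + (1*(-2 + 8))*277) = -263335 - (√(26 + 117) + (1*6)*277) = -263335 - (√143 + 6*277) = -263335 - (√143 + 1662) = -263335 - (1662 + √143) = -263335 + (-1662 - √143) = -264997 - √143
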